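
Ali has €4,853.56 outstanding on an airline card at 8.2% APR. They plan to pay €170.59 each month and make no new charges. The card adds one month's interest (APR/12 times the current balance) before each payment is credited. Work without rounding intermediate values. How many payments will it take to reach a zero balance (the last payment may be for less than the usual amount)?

Monthly rate r = 8.2%/12 = 0.683333% = 0.00683333.
Recurrence: B ← B·(1+r) − €170.59.
Month 1: interest €33.17; balance after payment €4,716.14.
Month 2: interest €32.23; balance after payment €4,577.77.
Closed form: n = −ln(1 − rB₀/P)/ln(1+r) = −ln(0.80558)/ln(1.00683) ≈ 31.746, so the balance reaches zero during payment 32.

32 months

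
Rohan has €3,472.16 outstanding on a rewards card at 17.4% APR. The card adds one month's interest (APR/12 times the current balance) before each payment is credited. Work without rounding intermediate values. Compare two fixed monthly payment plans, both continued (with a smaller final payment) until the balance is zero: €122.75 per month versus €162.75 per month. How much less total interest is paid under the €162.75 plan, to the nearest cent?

Monthly rate r = 17.4%/12 = 1.45% = 0.0145.
At €122.75/mo: n = ⌈−ln(1 − rB₀/P)/ln(1+r)⌉ = 37 payments (last €82.40); total interest = total paid − €3,472.16 = €1,029.24.
At €162.75/mo: 26 payments (last €115.80); total interest €712.39.
Interest saved = €1,029.24 − €712.39 = €316.85.

€316.85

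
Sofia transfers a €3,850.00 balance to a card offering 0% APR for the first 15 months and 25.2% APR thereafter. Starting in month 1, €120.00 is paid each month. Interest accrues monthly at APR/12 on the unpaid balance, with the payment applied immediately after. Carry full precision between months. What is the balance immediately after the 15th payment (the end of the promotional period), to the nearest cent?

€2,050.00

Promo months 1–15 at r₀ = 0%/12 = 0; months 16+ at r₁ = 25.2%/12 = 0.021.
After month 15 (no interest yet): B = €3,850.00 − 15·€120.00 = €2,050.00.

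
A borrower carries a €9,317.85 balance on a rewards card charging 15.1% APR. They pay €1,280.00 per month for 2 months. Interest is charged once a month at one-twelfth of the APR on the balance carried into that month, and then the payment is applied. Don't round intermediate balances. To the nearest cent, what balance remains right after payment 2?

Monthly rate r = 15.1%/12 = 1.25833% = 0.0125833.
Each month: B ← B·(1+r) − €1,280.00.
Month 1: interest €117.25; balance after payment €8,155.10.
Month 2: interest €102.62; balance after payment €6,977.72.

€6,977.72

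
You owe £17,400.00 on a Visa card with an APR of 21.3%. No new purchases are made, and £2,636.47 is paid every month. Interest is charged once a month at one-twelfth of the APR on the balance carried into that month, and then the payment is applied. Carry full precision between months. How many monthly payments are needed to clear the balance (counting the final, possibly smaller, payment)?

8 payments

Monthly rate r = 21.3%/12 = 1.775% = 0.01775.
Recurrence: B ← B·(1+r) − £2,636.47.
Month 1: interest £308.85; balance after payment £15,072.38.
Month 2: interest £267.53; balance after payment £12,703.44.
Closed form: n = −ln(1 − rB₀/P)/ln(1+r) = −ln(0.88285)/ln(1.01775) ≈ 7.082, so the balance reaches zero during payment 8.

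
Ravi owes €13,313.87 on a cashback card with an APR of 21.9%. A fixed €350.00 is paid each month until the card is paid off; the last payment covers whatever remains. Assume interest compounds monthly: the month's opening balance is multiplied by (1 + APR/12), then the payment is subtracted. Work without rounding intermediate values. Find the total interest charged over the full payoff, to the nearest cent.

€9,617.76

Monthly rate r = 21.9%/12 = 1.825% = 0.01825.
Payoff takes n = ⌈−ln(1 − rB₀/P)/ln(1+r)⌉ = ⌈65.517⌉ = 66 payments; the last is €181.63.
Total paid = 65·€350.00 + €181.63 = €22,931.63.
Total interest = total paid − principal = €22,931.63 − €13,313.87 = €9,617.76.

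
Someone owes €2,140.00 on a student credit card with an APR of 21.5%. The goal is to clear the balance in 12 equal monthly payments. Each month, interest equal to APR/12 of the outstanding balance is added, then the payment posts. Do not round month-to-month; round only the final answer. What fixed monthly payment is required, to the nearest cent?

€199.78

Monthly rate r = 21.5%/12 = 1.79167% = 0.0179167.
Level-payment amortization: P = B₀·r / (1 − (1+r)^(−n)) = 2140.00·0.0179167 / (1 − 1.01792^(−12)).
Denominator 1 − (1+r)^(−12) = 0.191921975.
P = 38.3417 / 0.191921975 ≈ 199.78.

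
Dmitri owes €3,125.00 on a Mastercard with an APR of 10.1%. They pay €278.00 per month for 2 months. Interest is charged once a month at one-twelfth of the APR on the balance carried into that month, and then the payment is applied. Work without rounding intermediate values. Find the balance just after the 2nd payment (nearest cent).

€2,619.49

Monthly rate r = 10.1%/12 = 0.841667% = 0.00841667.
Each month: B ← B·(1+r) − €278.00.
Month 1: interest €26.30; balance after payment €2,873.30.
Month 2: interest €24.18; balance after payment €2,619.49.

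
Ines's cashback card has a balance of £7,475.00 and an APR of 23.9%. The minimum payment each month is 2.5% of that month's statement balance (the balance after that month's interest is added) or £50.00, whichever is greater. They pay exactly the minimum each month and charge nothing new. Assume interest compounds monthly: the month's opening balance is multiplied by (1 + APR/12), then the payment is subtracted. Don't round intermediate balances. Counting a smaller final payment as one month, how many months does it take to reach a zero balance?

317 months

Monthly rate r = 23.9%/12 = 1.99167% = 0.0199167.
While 2.5% of the post-interest balance exceeds £50.00, each month B ← (B·(1+r))·(1 − 0.025), i.e. B shrinks by the factor (1+r)·0.975 = 0.99442.
This holds for months 1–240. Entering month 241 the balance is £1,950.94; 2.5% of the post-interest balance is now below £50.00, so the flat £50.00 minimum applies from here.
From month 241 a fixed £50.00 at rate r clears £1,950.94 in 77 more payments. Total: 240 + 77 = 317 months.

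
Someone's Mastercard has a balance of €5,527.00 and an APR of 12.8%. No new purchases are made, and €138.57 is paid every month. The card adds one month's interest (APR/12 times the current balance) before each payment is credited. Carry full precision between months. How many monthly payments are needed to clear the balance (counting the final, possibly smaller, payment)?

53 months

Monthly rate r = 12.8%/12 = 1.06667% = 0.0106667.
Recurrence: B ← B·(1+r) − €138.57.
Month 1: interest €58.95; balance after payment €5,447.38.
Month 2: interest €58.11; balance after payment €5,366.92.
Closed form: n = −ln(1 − rB₀/P)/ln(1+r) = −ln(0.57455)/ln(1.01067) ≈ 52.230, so the balance reaches zero during payment 53.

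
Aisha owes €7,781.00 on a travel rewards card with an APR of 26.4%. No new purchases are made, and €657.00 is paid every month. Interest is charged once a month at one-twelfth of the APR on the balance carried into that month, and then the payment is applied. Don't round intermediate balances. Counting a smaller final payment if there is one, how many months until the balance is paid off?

Monthly rate r = 26.4%/12 = 2.2% = 0.022.
Recurrence: B ← B·(1+r) − €657.00.
Month 1: interest €171.18; balance after payment €7,295.18.
Month 2: interest €160.49; balance after payment €6,798.68.
Closed form: n = −ln(1 − rB₀/P)/ln(1+r) = −ln(0.73945)/ln(1.022) ≈ 13.871, so the balance reaches zero during payment 14.

14 payments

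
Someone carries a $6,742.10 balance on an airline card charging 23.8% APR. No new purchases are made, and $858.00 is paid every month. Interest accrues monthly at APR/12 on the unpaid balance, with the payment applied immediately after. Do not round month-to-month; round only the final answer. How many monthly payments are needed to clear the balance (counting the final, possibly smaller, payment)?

Monthly rate r = 23.8%/12 = 1.98333% = 0.0198333.
Recurrence: B ← B·(1+r) − $858.00.
Month 1: interest $133.72; balance after payment $6,017.82.
Month 2: interest $119.35; balance after payment $5,279.17.
Closed form: n = −ln(1 − rB₀/P)/ln(1+r) = −ln(0.84415)/ln(1.01983) ≈ 8.627, so the balance reaches zero during payment 9.

9 months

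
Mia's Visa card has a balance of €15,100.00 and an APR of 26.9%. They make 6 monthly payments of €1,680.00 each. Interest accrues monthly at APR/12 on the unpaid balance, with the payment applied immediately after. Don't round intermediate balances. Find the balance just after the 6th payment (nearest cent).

€6,586.16

Monthly rate r = 26.9%/12 = 2.24167% = 0.0224167.
Each month: B ← B·(1+r) − €1,680.00.
Month 1: interest €338.49; balance after payment €13,758.49.
Month 2: interest €308.42; balance after payment €12,386.91.
Month 3: interest €277.67; balance after payment €10,984.58.
Month 4: interest €246.24; balance after payment €9,550.82.
Month 5: interest €214.10; balance after payment €8,084.92.
Month 6: interest €181.24; balance after payment €6,586.16.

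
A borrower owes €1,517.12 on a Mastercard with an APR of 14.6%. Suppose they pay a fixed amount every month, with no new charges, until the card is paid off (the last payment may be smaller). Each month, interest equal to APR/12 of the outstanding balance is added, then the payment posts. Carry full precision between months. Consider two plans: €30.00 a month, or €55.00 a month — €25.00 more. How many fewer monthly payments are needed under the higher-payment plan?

45 fewer payments

Monthly rate r = 14.6%/12 = 1.21667% = 0.0121667.
At €30.00/mo: n = ⌈−ln(1 − rB₀/P)/ln(1+r)⌉ = 79 payments (last €29.66); total interest = total paid − €1,517.12 = €852.54.
At €55.00/mo: 34 payments (last €44.63); total interest €342.51.
Payments saved = 79 − 34 = 45.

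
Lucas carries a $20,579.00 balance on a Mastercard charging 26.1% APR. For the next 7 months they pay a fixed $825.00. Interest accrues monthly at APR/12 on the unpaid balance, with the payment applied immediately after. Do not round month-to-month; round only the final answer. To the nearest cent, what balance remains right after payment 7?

$17,758.39

Monthly rate r = 26.1%/12 = 2.175% = 0.02175.
Each month: B ← B·(1+r) − $825.00.
Month 1: interest $447.59; balance after payment $20,201.59.
Month 2: interest $439.38; balance after payment $19,815.98.
Month 3: interest $431.00; balance after payment $19,421.98.
Month 4: interest $422.43; balance after payment $19,019.40.
Month 5: interest $413.67; balance after payment $18,608.08.
Month 6: interest $404.73; balance after payment $18,187.80.
Month 7: interest $395.58; balance after payment $17,758.39.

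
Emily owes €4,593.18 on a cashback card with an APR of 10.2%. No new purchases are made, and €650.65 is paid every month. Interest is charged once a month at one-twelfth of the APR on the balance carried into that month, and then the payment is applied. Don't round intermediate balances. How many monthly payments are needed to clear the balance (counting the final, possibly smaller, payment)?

Monthly rate r = 10.2%/12 = 0.85% = 0.0085.
Recurrence: B ← B·(1+r) − €650.65.
Month 1: interest €39.04; balance after payment €3,981.57.
Month 2: interest €33.84; balance after payment €3,364.77.
Closed form: n = −ln(1 − rB₀/P)/ln(1+r) = −ln(0.94)/ln(1.0085) ≈ 7.311, so the balance reaches zero during payment 8.

8 months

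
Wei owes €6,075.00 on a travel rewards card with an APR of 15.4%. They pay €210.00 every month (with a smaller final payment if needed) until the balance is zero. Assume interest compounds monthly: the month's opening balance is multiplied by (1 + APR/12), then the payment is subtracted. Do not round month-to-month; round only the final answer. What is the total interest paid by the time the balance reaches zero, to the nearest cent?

€1,567.02

Monthly rate r = 15.4%/12 = 1.28333% = 0.0128333.
Payoff takes n = ⌈−ln(1 − rB₀/P)/ln(1+r)⌉ = ⌈36.389⌉ = 37 payments; the last is €82.02.
Total paid = 36·€210.00 + €82.02 = €7,642.02.
Total interest = total paid − principal = €7,642.02 − €6,075.00 = €1,567.02.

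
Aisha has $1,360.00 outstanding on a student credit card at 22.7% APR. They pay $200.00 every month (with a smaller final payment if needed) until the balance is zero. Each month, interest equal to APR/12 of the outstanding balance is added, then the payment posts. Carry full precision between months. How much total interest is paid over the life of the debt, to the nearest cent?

Monthly rate r = 22.7%/12 = 1.89167% = 0.0189167.
Payoff takes n = ⌈−ln(1 − rB₀/P)/ln(1+r)⌉ = ⌈7.348⌉ = 8 payments; the last is $69.93.
Total paid = 7·$200.00 + $69.93 = $1,469.93.
Total interest = total paid − principal = $1,469.93 − $1,360.00 = $109.93.

$109.93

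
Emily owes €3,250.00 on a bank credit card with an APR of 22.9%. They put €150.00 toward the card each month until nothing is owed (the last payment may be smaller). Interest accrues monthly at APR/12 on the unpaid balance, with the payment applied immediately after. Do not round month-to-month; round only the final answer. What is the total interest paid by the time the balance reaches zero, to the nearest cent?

Monthly rate r = 22.9%/12 = 1.90833% = 0.0190833.
Payoff takes n = ⌈−ln(1 − rB₀/P)/ln(1+r)⌉ = ⌈28.224⌉ = 29 payments; the last is €33.86.
Total paid = 28·€150.00 + €33.86 = €4,233.86.
Total interest = total paid − principal = €4,233.86 − €3,250.00 = €983.86.

€983.86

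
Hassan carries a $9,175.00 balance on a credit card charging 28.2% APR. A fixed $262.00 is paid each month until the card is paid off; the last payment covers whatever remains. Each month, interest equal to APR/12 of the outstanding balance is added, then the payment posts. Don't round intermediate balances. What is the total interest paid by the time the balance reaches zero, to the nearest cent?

Monthly rate r = 28.2%/12 = 2.35% = 0.0235.
Payoff takes n = ⌈−ln(1 − rB₀/P)/ln(1+r)⌉ = ⌈74.535⌉ = 75 payments; the last is $141.00.
Total paid = 74·$262.00 + $141.00 = $19,529.00.
Total interest = total paid − principal = $19,529.00 − $9,175.00 = $10,354.00.

$10,354.00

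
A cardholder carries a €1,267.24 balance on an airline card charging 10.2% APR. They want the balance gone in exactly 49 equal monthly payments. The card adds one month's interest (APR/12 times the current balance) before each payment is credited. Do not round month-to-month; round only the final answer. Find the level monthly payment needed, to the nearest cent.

Monthly rate r = 10.2%/12 = 0.85% = 0.0085.
Level-payment amortization: P = B₀·r / (1 − (1+r)^(−n)) = 1267.24·0.0085 / (1 − 1.0085^(−49)).
Denominator 1 − (1+r)^(−49) = 0.339487904.
P = 10.7715 / 0.339487904 ≈ 31.73.

€31.73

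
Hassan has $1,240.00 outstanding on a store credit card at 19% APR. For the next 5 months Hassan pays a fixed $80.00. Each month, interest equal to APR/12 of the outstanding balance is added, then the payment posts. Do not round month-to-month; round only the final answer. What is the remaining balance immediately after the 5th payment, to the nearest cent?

$928.46

Monthly rate r = 19%/12 = 1.58333% = 0.0158333.
Each month: B ← B·(1+r) − $80.00.
Month 1: interest $19.63; balance after payment $1,179.63.
Month 2: interest $18.68; balance after payment $1,118.31.
Month 3: interest $17.71; balance after payment $1,056.02.
Month 4: interest $16.72; balance after payment $992.74.
Month 5: interest $15.72; balance after payment $928.46.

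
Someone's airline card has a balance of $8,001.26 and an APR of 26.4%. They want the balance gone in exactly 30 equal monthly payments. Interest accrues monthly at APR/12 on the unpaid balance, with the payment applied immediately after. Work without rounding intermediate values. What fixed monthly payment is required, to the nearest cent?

Monthly rate r = 26.4%/12 = 2.2% = 0.022.
Level-payment amortization: P = B₀·r / (1 − (1+r)^(−n)) = 8001.26·0.022 / (1 − 1.022^(−30)).
Denominator 1 − (1+r)^(−30) = 0.479437204.
P = 176.028 / 0.479437204 ≈ 367.15.

$367.15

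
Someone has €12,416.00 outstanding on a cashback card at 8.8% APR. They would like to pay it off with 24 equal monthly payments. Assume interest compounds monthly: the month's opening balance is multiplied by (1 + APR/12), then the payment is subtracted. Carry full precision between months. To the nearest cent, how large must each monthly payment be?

Monthly rate r = 8.8%/12 = 0.733333% = 0.00733333.
Level-payment amortization: P = B₀·r / (1 − (1+r)^(−n)) = 12416.00·0.00733333 / (1 − 1.00733^(−24)).
Denominator 1 − (1+r)^(−24) = 0.160843287.
P = 91.0507 / 0.160843287 ≈ 566.08.

€566.08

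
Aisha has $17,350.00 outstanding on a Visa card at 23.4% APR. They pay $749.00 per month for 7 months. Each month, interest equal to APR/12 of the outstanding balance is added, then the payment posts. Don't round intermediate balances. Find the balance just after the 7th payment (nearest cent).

$14,301.53

Monthly rate r = 23.4%/12 = 1.95% = 0.0195.
Each month: B ← B·(1+r) − $749.00.
Month 1: interest $338.32; balance after payment $16,939.33.
Month 2: interest $330.32; balance after payment $16,520.64.
Month 3: interest $322.15; balance after payment $16,093.79.
Month 4: interest $313.83; balance after payment $15,658.62.
Month 5: interest $305.34; balance after payment $15,214.97.
Month 6: interest $296.69; balance after payment $14,762.66.
Month 7: interest $287.87; balance after payment $14,301.53.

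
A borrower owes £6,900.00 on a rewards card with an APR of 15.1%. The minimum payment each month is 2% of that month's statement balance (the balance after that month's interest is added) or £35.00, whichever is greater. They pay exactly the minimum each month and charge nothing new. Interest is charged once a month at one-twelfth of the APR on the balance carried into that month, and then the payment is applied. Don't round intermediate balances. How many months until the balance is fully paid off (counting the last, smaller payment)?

Monthly rate r = 15.1%/12 = 1.25833% = 0.0125833.
While 2% of the post-interest balance exceeds £35.00, each month B ← (B·(1+r))·(1 − 0.02), i.e. B shrinks by the factor (1+r)·0.98 = 0.99233.
This holds for months 1–180. Entering month 181 the balance is £1,726.16; 2% of the post-interest balance is now below £35.00, so the flat £35.00 minimum applies from here.
From month 181 a fixed £35.00 at rate r clears £1,726.16 in 78 more payments. Total: 180 + 78 = 258 months.

258 months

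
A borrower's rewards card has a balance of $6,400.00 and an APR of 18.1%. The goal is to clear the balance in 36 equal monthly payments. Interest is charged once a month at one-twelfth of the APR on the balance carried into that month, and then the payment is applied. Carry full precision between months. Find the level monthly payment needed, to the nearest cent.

$231.70

Monthly rate r = 18.1%/12 = 1.50833% = 0.0150833.
Level-payment amortization: P = B₀·r / (1 − (1+r)^(−n)) = 6400.00·0.0150833 / (1 − 1.01508^(−36)).
Denominator 1 − (1+r)^(−36) = 0.41663697.
P = 96.5333 / 0.41663697 ≈ 231.70.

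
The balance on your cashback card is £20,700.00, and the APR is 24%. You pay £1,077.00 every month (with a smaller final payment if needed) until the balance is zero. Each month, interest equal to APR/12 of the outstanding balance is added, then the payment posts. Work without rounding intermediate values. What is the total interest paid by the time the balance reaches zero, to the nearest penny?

£5,688.91

Monthly rate r = 24%/12 = 2% = 0.02.
Payoff takes n = ⌈−ln(1 − rB₀/P)/ln(1+r)⌉ = ⌈24.500⌉ = 25 payments; the last is £540.91.
Total paid = 24·£1,077.00 + £540.91 = £26,388.91.
Total interest = total paid − principal = £26,388.91 − £20,700.00 = £5,688.91.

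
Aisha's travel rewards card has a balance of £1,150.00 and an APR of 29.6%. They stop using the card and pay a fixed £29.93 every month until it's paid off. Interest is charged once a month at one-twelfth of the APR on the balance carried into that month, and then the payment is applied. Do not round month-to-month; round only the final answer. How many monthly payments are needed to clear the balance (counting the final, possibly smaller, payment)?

122 payments

Monthly rate r = 29.6%/12 = 2.46667% = 0.0246667.
Recurrence: B ← B·(1+r) − £29.93.
Month 1: interest £28.37; balance after payment £1,148.44.
Month 2: interest £28.33; balance after payment £1,146.83.
Closed form: n = −ln(1 − rB₀/P)/ln(1+r) = −ln(0.052233)/ln(1.02467) ≈ 121.147, so the balance reaches zero during payment 122.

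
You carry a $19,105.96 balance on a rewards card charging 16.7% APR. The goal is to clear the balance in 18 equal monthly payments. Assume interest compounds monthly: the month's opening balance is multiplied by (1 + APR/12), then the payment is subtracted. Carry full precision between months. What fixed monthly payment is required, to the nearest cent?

$1,207.26

Monthly rate r = 16.7%/12 = 1.39167% = 0.0139167.
Level-payment amortization: P = B₀·r / (1 − (1+r)^(−n)) = 19105.96·0.0139167 / (1 − 1.01392^(−18)).
Denominator 1 − (1+r)^(−18) = 0.220242997.
P = 265.891 / 0.220242997 ≈ 1207.26.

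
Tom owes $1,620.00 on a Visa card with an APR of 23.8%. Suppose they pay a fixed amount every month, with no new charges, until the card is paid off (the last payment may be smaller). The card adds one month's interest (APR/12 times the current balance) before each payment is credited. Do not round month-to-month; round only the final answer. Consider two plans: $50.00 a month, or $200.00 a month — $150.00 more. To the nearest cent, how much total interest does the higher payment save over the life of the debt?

Monthly rate r = 23.8%/12 = 1.98333% = 0.0198333.
At $50.00/mo: n = ⌈−ln(1 − rB₀/P)/ln(1+r)⌉ = 53 payments (last $19.62); total interest = total paid − $1,620.00 = $999.62.
At $200.00/mo: 9 payments (last $183.60); total interest $163.60.
Interest saved = $999.62 − $163.60 = $836.02.

$836.02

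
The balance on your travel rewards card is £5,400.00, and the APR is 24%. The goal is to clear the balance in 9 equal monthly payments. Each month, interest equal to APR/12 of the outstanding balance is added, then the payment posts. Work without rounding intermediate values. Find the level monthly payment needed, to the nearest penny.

Monthly rate r = 24%/12 = 2% = 0.02.
Level-payment amortization: P = B₀·r / (1 − (1+r)^(−n)) = 5400.00·0.02 / (1 − 1.02^(−9)).
Denominator 1 − (1+r)^(−9) = 0.163244734.
P = 108 / 0.163244734 ≈ 661.58.

£661.58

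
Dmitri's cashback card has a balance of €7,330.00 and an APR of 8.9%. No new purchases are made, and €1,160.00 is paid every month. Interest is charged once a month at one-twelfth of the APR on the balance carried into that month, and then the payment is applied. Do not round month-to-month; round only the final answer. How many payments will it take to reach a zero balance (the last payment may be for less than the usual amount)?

Monthly rate r = 8.9%/12 = 0.741667% = 0.00741667.
Recurrence: B ← B·(1+r) − €1,160.00.
Month 1: interest €54.36; balance after payment €6,224.36.
Month 2: interest €46.16; balance after payment €5,110.53.
Closed form: n = −ln(1 − rB₀/P)/ln(1+r) = −ln(0.95313)/ln(1.00742) ≈ 6.496, so the balance reaches zero during payment 7.

7 months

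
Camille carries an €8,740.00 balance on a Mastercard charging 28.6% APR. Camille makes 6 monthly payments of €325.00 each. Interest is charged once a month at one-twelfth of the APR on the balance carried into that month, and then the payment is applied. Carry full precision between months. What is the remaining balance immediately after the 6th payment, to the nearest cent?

€7,996.75

Monthly rate r = 28.6%/12 = 2.38333% = 0.0238333.
Each month: B ← B·(1+r) − €325.00.
Month 1: interest €208.30; balance after payment €8,623.30.
Month 2: interest €205.52; balance after payment €8,503.83.
Month 3: interest €202.67; balance after payment €8,381.50.
Month 4: interest €199.76; balance after payment €8,256.26.
Month 5: interest €196.77; balance after payment €8,128.03.
Month 6: interest €193.72; balance after payment €7,996.75.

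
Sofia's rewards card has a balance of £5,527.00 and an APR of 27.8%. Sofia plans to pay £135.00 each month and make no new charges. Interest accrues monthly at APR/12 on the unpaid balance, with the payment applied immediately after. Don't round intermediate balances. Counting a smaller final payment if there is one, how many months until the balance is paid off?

130 months

Monthly rate r = 27.8%/12 = 2.31667% = 0.0231667.
Recurrence: B ← B·(1+r) − £135.00.
Month 1: interest £128.04; balance after payment £5,520.04.
Month 2: interest £127.88; balance after payment £5,512.92.
Closed form: n = −ln(1 − rB₀/P)/ln(1+r) = −ln(0.05154)/ln(1.02317) ≈ 129.480, so the balance reaches zero during payment 130.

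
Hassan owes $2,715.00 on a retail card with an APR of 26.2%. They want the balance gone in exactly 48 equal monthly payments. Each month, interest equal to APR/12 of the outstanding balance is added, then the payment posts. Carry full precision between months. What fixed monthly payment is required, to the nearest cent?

$91.85

Monthly rate r = 26.2%/12 = 2.18333% = 0.0218333.
Level-payment amortization: P = B₀·r / (1 − (1+r)^(−n)) = 2715.00·0.0218333 / (1 − 1.02183^(−48)).
Denominator 1 − (1+r)^(−48) = 0.64538521.
P = 59.2775 / 0.64538521 ≈ 91.85.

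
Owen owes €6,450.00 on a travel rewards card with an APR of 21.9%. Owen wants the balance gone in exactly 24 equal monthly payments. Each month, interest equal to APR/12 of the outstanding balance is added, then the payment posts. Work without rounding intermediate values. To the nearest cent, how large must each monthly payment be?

€334.30

Monthly rate r = 21.9%/12 = 1.825% = 0.01825.
Level-payment amortization: P = B₀·r / (1 − (1+r)^(−n)) = 6450.00·0.01825 / (1 − 1.01825^(−24)).
Denominator 1 − (1+r)^(−24) = 0.35212093.
P = 117.712 / 0.35212093 ≈ 334.30.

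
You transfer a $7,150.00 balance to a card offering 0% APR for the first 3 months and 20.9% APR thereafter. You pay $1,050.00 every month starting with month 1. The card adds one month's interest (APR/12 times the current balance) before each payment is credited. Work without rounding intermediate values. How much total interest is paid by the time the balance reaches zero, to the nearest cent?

$175.03

Promo months 1–3 at r₀ = 0%/12 = 0; months 4+ at r₁ = 20.9%/12 = 0.0174167.
After month 3 (no interest yet): B = $7,150.00 − 3·$1,050.00 = $4,000.00.
Then at r₁ with $1,050.00/mo: n₂ = −ln(1 − r₁·B/P)/ln(1+r₁) ≈ 3.98 → 4 more payments.
Total paid = 6·$1,050.00 + $1,025.03 = $7,325.03; interest = $7,325.03 − $7,150.00 = $175.03.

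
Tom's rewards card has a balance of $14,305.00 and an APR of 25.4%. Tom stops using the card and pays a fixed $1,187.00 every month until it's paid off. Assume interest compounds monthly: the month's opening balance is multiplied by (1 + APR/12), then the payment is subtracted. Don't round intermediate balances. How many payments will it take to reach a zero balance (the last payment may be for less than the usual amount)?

15 months

Monthly rate r = 25.4%/12 = 2.11667% = 0.0211667.
Recurrence: B ← B·(1+r) − $1,187.00.
Month 1: interest $302.79; balance after payment $13,420.79.
Month 2: interest $284.07; balance after payment $12,517.86.
Closed form: n = −ln(1 − rB₀/P)/ln(1+r) = −ln(0.74491)/ln(1.02117) ≈ 14.060, so the balance reaches zero during payment 15.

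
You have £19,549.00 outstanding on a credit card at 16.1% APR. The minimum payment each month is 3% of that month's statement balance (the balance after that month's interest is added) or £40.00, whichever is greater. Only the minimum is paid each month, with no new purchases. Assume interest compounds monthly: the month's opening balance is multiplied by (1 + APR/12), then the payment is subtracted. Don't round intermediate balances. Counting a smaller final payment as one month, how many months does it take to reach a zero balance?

Monthly rate r = 16.1%/12 = 1.34167% = 0.0134167.
While 3% of the post-interest balance exceeds £40.00, each month B ← (B·(1+r))·(1 − 0.03), i.e. B shrinks by the factor (1+r)·0.97 = 0.98301.
This holds for months 1–158. Entering month 159 the balance is £1,304.88; 3% of the post-interest balance is now below £40.00, so the flat £40.00 minimum applies from here.
From month 159 a fixed £40.00 at rate r clears £1,304.88 in 44 more payments. Total: 158 + 44 = 202 months.

202 months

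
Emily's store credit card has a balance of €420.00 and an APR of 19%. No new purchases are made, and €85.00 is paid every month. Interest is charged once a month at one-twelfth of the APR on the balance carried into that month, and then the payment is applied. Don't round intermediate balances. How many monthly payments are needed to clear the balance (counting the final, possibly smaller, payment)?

Monthly rate r = 19%/12 = 1.58333% = 0.0158333.
Recurrence: B ← B·(1+r) − €85.00.
Month 1: interest €6.65; balance after payment €341.65.
Month 2: interest €5.41; balance after payment €262.06.
Month 3: interest €4.15; balance after payment €181.21.
Month 4: interest €2.87; balance after payment €99.08.
Month 5: interest €1.57; balance after payment €15.65.
Month 6: interest €0.25; balance after payment €0.00.

6 payments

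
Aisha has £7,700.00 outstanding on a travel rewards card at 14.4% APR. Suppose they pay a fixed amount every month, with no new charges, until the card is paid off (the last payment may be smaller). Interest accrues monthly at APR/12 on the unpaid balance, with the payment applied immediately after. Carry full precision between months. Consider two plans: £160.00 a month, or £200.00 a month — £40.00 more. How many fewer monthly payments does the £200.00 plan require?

21 fewer payments

Monthly rate r = 14.4%/12 = 1.2% = 0.012.
At £160.00/mo: n = ⌈−ln(1 − rB₀/P)/ln(1+r)⌉ = 73 payments (last £36.50); total interest = total paid − £7,700.00 = £3,856.50.
At £200.00/mo: 52 payments (last £193.52); total interest £2,693.52.
Payments saved = 73 − 52 = 21.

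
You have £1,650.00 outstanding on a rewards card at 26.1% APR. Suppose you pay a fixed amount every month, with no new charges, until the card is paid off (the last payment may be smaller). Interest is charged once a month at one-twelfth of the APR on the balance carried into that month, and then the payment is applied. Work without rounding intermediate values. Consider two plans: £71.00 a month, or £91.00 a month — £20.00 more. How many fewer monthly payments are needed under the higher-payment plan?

9 fewer payments

Monthly rate r = 26.1%/12 = 2.175% = 0.02175.
At £71.00/mo: n = ⌈−ln(1 − rB₀/P)/ln(1+r)⌉ = 33 payments (last £51.57); total interest = total paid − £1,650.00 = £673.57.
At £91.00/mo: 24 payments (last £28.10); total interest £471.10.
Payments saved = 33 − 24 = 9.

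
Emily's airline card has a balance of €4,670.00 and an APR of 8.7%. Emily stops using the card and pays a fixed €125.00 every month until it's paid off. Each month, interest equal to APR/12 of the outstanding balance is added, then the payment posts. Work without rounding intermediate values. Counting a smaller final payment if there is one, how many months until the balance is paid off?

Monthly rate r = 8.7%/12 = 0.725% = 0.00725.
Recurrence: B ← B·(1+r) − €125.00.
Month 1: interest €33.86; balance after payment €4,578.86.
Month 2: interest €33.20; balance after payment €4,487.05.
Closed form: n = −ln(1 − rB₀/P)/ln(1+r) = −ln(0.72914)/ln(1.00725) ≈ 43.729, so the balance reaches zero during payment 44.

44 payments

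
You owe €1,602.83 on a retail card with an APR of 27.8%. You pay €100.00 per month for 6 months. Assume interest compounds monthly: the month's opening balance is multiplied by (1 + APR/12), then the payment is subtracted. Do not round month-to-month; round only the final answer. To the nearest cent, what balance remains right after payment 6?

Monthly rate r = 27.8%/12 = 2.31667% = 0.0231667.
Each month: B ← B·(1+r) − €100.00.
Month 1: interest €37.13; balance after payment €1,539.96.
Month 2: interest €35.68; balance after payment €1,475.64.
Month 3: interest €34.19; balance after payment €1,409.82.
Month 4: interest €32.66; balance after payment €1,342.48.
Month 5: interest €31.10; balance after payment €1,273.59.
Month 6: interest €29.50; balance after payment €1,203.09.

€1,203.09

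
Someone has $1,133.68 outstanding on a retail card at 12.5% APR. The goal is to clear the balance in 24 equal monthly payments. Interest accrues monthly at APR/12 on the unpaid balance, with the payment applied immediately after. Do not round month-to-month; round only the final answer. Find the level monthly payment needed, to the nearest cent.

Monthly rate r = 12.5%/12 = 1.04167% = 0.0104167.
Level-payment amortization: P = B₀·r / (1 − (1+r)^(−n)) = 1133.68·0.0104167 / (1 − 1.01042^(−24)).
Denominator 1 − (1+r)^(−24) = 0.22019149.
P = 11.8092 / 0.22019149 ≈ 53.63.

$53.63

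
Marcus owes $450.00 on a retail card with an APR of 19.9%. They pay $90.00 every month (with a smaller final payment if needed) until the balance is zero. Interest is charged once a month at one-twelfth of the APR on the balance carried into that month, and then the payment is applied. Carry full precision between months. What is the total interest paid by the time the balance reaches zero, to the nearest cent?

$23.78

Monthly rate r = 19.9%/12 = 1.65833% = 0.0165833.
Payoff takes n = ⌈−ln(1 − rB₀/P)/ln(1+r)⌉ = ⌈5.263⌉ = 6 payments; the last is $23.78.
Total paid = 5·$90.00 + $23.78 = $473.78.
Total interest = total paid − principal = $473.78 − $450.00 = $23.78.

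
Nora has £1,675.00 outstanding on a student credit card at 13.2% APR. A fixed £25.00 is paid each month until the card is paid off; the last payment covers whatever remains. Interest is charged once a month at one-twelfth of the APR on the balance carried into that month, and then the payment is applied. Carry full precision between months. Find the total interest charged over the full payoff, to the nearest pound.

£1,377

Monthly rate r = 13.2%/12 = 1.1% = 0.011.
Payoff takes n = ⌈−ln(1 − rB₀/P)/ln(1+r)⌉ = ⌈122.085⌉ = 123 payments; the last is £2.13.
Total paid = 122·£25.00 + £2.13 = £3,052.13.
Total interest = total paid − principal = £3,052.13 − £1,675.00 = £1,377.13.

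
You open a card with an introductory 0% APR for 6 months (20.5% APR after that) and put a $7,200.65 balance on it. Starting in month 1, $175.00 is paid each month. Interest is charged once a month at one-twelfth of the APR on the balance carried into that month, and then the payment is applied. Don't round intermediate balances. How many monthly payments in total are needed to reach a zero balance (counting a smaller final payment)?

61 payments

Promo months 1–6 at r₀ = 0%/12 = 0; months 7+ at r₁ = 20.5%/12 = 0.0170833.
After month 6 (no interest yet): B = $7,200.65 − 6·$175.00 = $6,150.65.
Then at r₁ with $175.00/mo: n₂ = −ln(1 − r₁·B/P)/ln(1+r₁) ≈ 54.16 → 55 more payments.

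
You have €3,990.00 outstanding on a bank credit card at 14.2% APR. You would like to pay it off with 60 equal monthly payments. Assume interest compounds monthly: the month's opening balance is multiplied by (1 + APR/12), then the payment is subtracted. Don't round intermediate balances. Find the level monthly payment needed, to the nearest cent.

Monthly rate r = 14.2%/12 = 1.18333% = 0.0118333.
Level-payment amortization: P = B₀·r / (1 − (1+r)^(−n)) = 3990.00·0.0118333 / (1 − 1.01183^(−60)).
Denominator 1 − (1+r)^(−60) = 0.506302361.
P = 47.215 / 0.506302361 ≈ 93.25.

€93.25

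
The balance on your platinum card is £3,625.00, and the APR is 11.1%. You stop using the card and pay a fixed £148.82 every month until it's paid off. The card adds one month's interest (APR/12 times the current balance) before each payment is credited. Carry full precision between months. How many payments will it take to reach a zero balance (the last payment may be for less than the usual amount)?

28 payments

Monthly rate r = 11.1%/12 = 0.925% = 0.00925.
Recurrence: B ← B·(1+r) − £148.82.
Month 1: interest £33.53; balance after payment £3,509.71.
Month 2: interest £32.46; balance after payment £3,393.36.
Closed form: n = −ln(1 − rB₀/P)/ln(1+r) = −ln(0.77469)/ln(1.00925) ≈ 27.727, so the balance reaches zero during payment 28.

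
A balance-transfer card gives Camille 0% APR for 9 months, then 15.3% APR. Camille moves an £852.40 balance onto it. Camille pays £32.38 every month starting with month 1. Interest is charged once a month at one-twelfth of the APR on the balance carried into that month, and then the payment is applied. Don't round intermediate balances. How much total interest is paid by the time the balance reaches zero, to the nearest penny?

Promo months 1–9 at r₀ = 0%/12 = 0; months 10+ at r₁ = 15.3%/12 = 0.01275.
After month 9 (no interest yet): B = £852.40 − 9·£32.38 = £560.98.
Then at r₁ with £32.38/mo: n₂ = −ln(1 − r₁·B/P)/ln(1+r₁) ≈ 19.70 → 20 more payments.
Total paid = 28·£32.38 + £22.76 = £929.40; interest = £929.40 − £852.40 = £77.00.

£77.00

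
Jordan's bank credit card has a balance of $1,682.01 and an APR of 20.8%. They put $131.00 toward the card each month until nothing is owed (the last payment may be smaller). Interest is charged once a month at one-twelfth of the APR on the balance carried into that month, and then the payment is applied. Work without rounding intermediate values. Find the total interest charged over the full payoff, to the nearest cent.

Monthly rate r = 20.8%/12 = 1.73333% = 0.0173333.
Payoff takes n = ⌈−ln(1 − rB₀/P)/ln(1+r)⌉ = ⌈14.649⌉ = 15 payments; the last is $85.30.
Total paid = 14·$131.00 + $85.30 = $1,919.30.
Total interest = total paid − principal = $1,919.30 − $1,682.01 = $237.29.

$237.29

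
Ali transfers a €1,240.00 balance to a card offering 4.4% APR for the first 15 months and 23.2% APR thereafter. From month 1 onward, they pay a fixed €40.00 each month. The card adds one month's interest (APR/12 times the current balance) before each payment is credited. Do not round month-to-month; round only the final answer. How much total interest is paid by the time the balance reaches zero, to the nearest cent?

€214.16

Promo months 1–15 at r₀ = 4.4%/12 = 0.00366667; months 16+ at r₁ = 23.2%/12 = 0.0193333.
After month 15: iterate B ← B·(1+r₀) − €40.00 for 15 months → €694.33.
Then at r₁ with €40.00/mo: n₂ = −ln(1 − r₁·B/P)/ln(1+r₁) ≈ 21.35 → 22 more payments.
Total paid = 36·€40.00 + €14.16 = €1,454.16; interest = €1,454.16 − €1,240.00 = €214.16.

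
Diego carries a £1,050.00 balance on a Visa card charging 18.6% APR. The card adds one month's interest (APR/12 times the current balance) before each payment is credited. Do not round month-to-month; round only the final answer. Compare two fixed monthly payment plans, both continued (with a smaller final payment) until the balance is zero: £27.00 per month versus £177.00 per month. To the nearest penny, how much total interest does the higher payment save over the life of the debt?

Monthly rate r = 18.6%/12 = 1.55% = 0.0155.
At £27.00/mo: n = ⌈−ln(1 − rB₀/P)/ln(1+r)⌉ = 61 payments (last £0.70); total interest = total paid − £1,050.00 = £570.70.
At £177.00/mo: 7 payments (last £48.24); total interest £60.24.
Interest saved = £570.70 − £60.24 = £510.46.

£510.46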